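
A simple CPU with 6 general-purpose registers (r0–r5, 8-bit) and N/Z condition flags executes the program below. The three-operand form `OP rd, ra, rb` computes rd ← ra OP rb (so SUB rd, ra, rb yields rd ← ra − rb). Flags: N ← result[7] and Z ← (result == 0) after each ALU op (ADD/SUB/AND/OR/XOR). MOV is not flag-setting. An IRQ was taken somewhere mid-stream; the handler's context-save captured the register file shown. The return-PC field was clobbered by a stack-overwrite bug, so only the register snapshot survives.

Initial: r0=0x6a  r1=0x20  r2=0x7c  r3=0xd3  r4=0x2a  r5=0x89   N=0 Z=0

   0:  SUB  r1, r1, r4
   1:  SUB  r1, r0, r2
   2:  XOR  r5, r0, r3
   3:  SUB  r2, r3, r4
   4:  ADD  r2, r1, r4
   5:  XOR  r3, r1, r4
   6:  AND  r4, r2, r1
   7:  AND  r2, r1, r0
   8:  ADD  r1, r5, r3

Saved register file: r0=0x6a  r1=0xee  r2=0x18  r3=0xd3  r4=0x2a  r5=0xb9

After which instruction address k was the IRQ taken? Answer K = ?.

after  0: r0=0x6a r1=0xf6 r2=0x7c r3=0xd3 r4=0x2a r5=0x89  N=1 Z=0
after  1: r0=0x6a r1=0xee r2=0x7c r3=0xd3 r4=0x2a r5=0x89  N=1 Z=0
after  2: r0=0x6a r1=0xee r2=0x7c r3=0xd3 r4=0x2a r5=0xb9  N=1 Z=0
after  3: r0=0x6a r1=0xee r2=0xa9 r3=0xd3 r4=0x2a r5=0xb9  N=1 Z=0
after  4: r0=0x6a r1=0xee r2=0x18 r3=0xd3 r4=0x2a r5=0xb9  N=0 Z=0
-- IRQ taken; context saved, return-PC = 5 --

K = 4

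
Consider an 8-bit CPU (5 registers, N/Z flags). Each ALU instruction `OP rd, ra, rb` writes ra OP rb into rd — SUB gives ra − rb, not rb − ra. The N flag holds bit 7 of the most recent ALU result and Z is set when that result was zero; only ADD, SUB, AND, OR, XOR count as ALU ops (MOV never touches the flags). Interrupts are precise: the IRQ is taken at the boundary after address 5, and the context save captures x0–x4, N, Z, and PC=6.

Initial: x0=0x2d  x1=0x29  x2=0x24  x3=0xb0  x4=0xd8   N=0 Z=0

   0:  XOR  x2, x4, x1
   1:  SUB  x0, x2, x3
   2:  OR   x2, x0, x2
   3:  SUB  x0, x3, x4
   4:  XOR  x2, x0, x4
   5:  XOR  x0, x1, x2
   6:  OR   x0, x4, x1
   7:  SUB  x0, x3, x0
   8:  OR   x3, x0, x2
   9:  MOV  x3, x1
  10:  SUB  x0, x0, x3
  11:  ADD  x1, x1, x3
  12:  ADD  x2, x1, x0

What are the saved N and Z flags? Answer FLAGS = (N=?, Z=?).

after  0: x0=0x2d x1=0x29 x2=0xf1 x3=0xb0 x4=0xd8  N=1 Z=0
after  1: x0=0x41 x1=0x29 x2=0xf1 x3=0xb0 x4=0xd8  N=0 Z=0
after  2: x0=0x41 x1=0x29 x2=0xf1 x3=0xb0 x4=0xd8  N=1 Z=0
after  3: x0=0xd8 x1=0x29 x2=0xf1 x3=0xb0 x4=0xd8  N=1 Z=0
after  4: x0=0xd8 x1=0x29 x2=0x00 x3=0xb0 x4=0xd8  N=0 Z=1
after  5: x0=0x29 x1=0x29 x2=0x00 x3=0xb0 x4=0xd8  N=0 Z=0
-- IRQ taken; context saved, return-PC = 6 --

FLAGS = (N=0, Z=0)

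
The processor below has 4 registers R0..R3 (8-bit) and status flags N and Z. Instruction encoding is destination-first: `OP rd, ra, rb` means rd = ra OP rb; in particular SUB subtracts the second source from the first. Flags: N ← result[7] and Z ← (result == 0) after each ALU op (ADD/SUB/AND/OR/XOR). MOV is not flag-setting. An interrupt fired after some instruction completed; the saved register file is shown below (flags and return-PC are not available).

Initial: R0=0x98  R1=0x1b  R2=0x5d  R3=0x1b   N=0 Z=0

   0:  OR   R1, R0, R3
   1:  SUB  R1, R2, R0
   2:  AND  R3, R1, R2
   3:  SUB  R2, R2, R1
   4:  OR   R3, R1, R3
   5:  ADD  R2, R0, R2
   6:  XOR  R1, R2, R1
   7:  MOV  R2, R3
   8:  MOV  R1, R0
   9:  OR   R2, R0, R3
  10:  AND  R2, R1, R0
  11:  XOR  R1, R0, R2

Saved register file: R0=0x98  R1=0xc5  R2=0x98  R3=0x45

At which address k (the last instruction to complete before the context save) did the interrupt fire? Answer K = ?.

after  0: R0=0x98 R1=0x9b R2=0x5d R3=0x1b  N=1 Z=0
after  1: R0=0x98 R1=0xc5 R2=0x5d R3=0x1b  N=1 Z=0
after  2: R0=0x98 R1=0xc5 R2=0x5d R3=0x45  N=0 Z=0
after  3: R0=0x98 R1=0xc5 R2=0x98 R3=0x45  N=1 Z=0
-- IRQ taken; context saved, return-PC = 4 --

K = 3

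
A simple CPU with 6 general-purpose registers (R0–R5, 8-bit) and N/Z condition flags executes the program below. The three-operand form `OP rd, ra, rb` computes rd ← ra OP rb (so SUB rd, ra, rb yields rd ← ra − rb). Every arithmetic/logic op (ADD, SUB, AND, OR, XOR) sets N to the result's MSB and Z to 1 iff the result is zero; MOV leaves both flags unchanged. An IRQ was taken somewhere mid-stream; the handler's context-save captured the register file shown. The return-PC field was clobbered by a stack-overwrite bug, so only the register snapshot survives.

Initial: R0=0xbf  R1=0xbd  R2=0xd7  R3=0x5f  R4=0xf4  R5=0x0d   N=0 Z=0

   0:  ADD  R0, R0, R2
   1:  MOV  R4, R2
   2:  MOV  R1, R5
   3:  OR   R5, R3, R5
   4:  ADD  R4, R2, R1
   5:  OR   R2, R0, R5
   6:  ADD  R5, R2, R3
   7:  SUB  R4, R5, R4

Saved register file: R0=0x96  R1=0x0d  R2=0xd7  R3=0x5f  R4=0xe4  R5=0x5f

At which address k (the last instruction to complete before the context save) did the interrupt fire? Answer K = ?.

K = 4

after  0: R0=0x96 R1=0xbd R2=0xd7 R3=0x5f R4=0xf4 R5=0x0d  N=1 Z=0
after  1: R0=0x96 R1=0xbd R2=0xd7 R3=0x5f R4=0xd7 R5=0x0d  N=1 Z=0
after  2: R0=0x96 R1=0x0d R2=0xd7 R3=0x5f R4=0xd7 R5=0x0d  N=1 Z=0
after  3: R0=0x96 R1=0x0d R2=0xd7 R3=0x5f R4=0xd7 R5=0x5f  N=0 Z=0
after  4: R0=0x96 R1=0x0d R2=0xd7 R3=0x5f R4=0xe4 R5=0x5f  N=1 Z=0
-- IRQ taken; context saved, return-PC = 5 --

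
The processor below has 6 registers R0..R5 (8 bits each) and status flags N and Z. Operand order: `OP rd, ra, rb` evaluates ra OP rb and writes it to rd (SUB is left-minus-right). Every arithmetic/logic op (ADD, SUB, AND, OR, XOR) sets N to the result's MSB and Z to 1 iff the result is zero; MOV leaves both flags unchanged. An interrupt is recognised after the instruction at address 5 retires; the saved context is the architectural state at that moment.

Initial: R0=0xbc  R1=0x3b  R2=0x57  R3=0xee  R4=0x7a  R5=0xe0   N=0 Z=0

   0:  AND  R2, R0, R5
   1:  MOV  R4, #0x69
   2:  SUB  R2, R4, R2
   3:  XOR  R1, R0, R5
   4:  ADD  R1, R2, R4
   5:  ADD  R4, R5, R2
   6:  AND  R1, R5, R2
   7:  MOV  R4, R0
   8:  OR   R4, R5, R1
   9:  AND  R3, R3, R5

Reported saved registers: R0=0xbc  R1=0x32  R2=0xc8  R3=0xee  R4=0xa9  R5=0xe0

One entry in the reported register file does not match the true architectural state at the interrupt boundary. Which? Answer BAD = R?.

BAD = R2

after  0: R0=0xbc R1=0x3b R2=0xa0 R3=0xee R4=0x7a R5=0xe0  N=1 Z=0
after  1: R0=0xbc R1=0x3b R2=0xa0 R3=0xee R4=0x69 R5=0xe0  N=1 Z=0
after  2: R0=0xbc R1=0x3b R2=0xc9 R3=0xee R4=0x69 R5=0xe0  N=1 Z=0
after  3: R0=0xbc R1=0x5c R2=0xc9 R3=0xee R4=0x69 R5=0xe0  N=0 Z=0
after  4: R0=0xbc R1=0x32 R2=0xc9 R3=0xee R4=0x69 R5=0xe0  N=0 Z=0
after  5: R0=0xbc R1=0x32 R2=0xc9 R3=0xee R4=0xa9 R5=0xe0  N=1 Z=0
-- IRQ taken; context saved, return-PC = 6 --
mismatch: R2: reported 0xc8 vs actual 0xc9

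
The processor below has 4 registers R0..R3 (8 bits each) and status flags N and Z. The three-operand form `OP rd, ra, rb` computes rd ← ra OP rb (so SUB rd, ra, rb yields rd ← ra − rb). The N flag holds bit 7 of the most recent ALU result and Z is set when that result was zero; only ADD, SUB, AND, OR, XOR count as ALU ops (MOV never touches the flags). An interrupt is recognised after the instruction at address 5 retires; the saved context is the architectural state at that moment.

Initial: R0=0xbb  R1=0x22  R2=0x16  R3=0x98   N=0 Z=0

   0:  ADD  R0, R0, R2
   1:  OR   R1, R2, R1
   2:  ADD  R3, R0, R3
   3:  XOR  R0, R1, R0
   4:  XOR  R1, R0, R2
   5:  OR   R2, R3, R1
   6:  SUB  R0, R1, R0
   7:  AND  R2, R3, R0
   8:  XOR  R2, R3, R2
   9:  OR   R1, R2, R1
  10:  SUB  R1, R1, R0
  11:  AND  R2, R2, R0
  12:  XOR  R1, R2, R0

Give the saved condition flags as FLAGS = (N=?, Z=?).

FLAGS = (N=1, Z=0)

after  0: R0=0xd1 R1=0x22 R2=0x16 R3=0x98  N=1 Z=0
after  1: R0=0xd1 R1=0x36 R2=0x16 R3=0x98  N=0 Z=0
after  2: R0=0xd1 R1=0x36 R2=0x16 R3=0x69  N=0 Z=0
after  3: R0=0xe7 R1=0x36 R2=0x16 R3=0x69  N=1 Z=0
after  4: R0=0xe7 R1=0xf1 R2=0x16 R3=0x69  N=1 Z=0
after  5: R0=0xe7 R1=0xf1 R2=0xf9 R3=0x69  N=1 Z=0
-- IRQ taken; context saved, return-PC = 6 --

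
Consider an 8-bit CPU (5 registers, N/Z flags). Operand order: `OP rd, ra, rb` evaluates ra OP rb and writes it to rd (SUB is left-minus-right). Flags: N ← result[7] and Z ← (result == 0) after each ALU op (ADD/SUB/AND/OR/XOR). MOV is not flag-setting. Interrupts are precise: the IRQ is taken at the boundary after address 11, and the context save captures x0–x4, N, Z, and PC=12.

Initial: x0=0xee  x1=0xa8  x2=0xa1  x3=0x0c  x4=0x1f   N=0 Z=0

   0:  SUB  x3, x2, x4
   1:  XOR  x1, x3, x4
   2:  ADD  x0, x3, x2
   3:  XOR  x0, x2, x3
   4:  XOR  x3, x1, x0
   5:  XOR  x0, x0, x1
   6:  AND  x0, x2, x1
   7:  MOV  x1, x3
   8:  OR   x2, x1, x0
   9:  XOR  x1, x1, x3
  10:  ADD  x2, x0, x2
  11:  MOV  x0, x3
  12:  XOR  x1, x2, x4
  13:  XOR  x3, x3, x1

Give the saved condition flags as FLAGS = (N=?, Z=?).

FLAGS = (N=0, Z=0)

after  0: x0=0xee x1=0xa8 x2=0xa1 x3=0x82 x4=0x1f  N=1 Z=0
after  1: x0=0xee x1=0x9d x2=0xa1 x3=0x82 x4=0x1f  N=1 Z=0
after  2: x0=0x23 x1=0x9d x2=0xa1 x3=0x82 x4=0x1f  N=0 Z=0
after  3: x0=0x23 x1=0x9d x2=0xa1 x3=0x82 x4=0x1f  N=0 Z=0
after  4: x0=0x23 x1=0x9d x2=0xa1 x3=0xbe x4=0x1f  N=1 Z=0
after  5: x0=0xbe x1=0x9d x2=0xa1 x3=0xbe x4=0x1f  N=1 Z=0
after  6: x0=0x81 x1=0x9d x2=0xa1 x3=0xbe x4=0x1f  N=1 Z=0
after  7: x0=0x81 x1=0xbe x2=0xa1 x3=0xbe x4=0x1f  N=1 Z=0
after  8: x0=0x81 x1=0xbe x2=0xbf x3=0xbe x4=0x1f  N=1 Z=0
after  9: x0=0x81 x1=0x00 x2=0xbf x3=0xbe x4=0x1f  N=0 Z=1
after 10: x0=0x81 x1=0x00 x2=0x40 x3=0xbe x4=0x1f  N=0 Z=0
after 11: x0=0xbe x1=0x00 x2=0x40 x3=0xbe x4=0x1f  N=0 Z=0
-- IRQ taken; context saved, return-PC = 12 --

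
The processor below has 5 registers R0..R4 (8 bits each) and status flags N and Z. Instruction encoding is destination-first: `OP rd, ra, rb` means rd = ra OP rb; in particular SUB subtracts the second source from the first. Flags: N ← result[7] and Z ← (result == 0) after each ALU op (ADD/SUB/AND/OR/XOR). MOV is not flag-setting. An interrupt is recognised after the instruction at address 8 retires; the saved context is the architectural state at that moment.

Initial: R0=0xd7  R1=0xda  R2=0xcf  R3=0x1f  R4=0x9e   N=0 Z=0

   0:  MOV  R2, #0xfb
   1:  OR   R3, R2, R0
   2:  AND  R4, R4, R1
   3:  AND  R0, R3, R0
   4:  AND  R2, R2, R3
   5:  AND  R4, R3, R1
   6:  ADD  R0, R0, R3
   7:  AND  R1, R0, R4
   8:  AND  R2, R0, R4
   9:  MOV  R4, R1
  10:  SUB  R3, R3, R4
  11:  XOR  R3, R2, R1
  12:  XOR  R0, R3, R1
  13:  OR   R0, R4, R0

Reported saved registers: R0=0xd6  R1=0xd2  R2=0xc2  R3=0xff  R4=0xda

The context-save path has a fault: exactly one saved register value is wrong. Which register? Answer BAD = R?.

BAD = R2

after  0: R0=0xd7 R1=0xda R2=0xfb R3=0x1f R4=0x9e  N=0 Z=0
after  1: R0=0xd7 R1=0xda R2=0xfb R3=0xff R4=0x9e  N=1 Z=0
after  2: R0=0xd7 R1=0xda R2=0xfb R3=0xff R4=0x9a  N=1 Z=0
after  3: R0=0xd7 R1=0xda R2=0xfb R3=0xff R4=0x9a  N=1 Z=0
after  4: R0=0xd7 R1=0xda R2=0xfb R3=0xff R4=0x9a  N=1 Z=0
after  5: R0=0xd7 R1=0xda R2=0xfb R3=0xff R4=0xda  N=1 Z=0
after  6: R0=0xd6 R1=0xda R2=0xfb R3=0xff R4=0xda  N=1 Z=0
after  7: R0=0xd6 R1=0xd2 R2=0xfb R3=0xff R4=0xda  N=1 Z=0
after  8: R0=0xd6 R1=0xd2 R2=0xd2 R3=0xff R4=0xda  N=1 Z=0
-- IRQ taken; context saved, return-PC = 9 --
mismatch: R2: reported 0xc2 vs actual 0xd2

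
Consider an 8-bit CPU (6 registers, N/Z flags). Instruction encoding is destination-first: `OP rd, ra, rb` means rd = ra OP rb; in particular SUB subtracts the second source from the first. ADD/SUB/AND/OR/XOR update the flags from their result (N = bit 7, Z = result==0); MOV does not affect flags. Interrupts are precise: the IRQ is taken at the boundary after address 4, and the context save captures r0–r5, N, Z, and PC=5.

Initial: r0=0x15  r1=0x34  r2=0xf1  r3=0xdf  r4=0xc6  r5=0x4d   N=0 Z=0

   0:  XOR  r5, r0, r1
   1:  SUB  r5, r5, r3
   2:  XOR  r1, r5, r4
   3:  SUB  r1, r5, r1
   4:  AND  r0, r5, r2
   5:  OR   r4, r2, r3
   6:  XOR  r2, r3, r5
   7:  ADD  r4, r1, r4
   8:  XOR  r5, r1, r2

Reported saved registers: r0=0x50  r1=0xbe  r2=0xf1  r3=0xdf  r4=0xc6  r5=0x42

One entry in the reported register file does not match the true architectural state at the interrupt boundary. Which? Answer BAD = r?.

after  0: r0=0x15 r1=0x34 r2=0xf1 r3=0xdf r4=0xc6 r5=0x21  N=0 Z=0
after  1: r0=0x15 r1=0x34 r2=0xf1 r3=0xdf r4=0xc6 r5=0x42  N=0 Z=0
after  2: r0=0x15 r1=0x84 r2=0xf1 r3=0xdf r4=0xc6 r5=0x42  N=1 Z=0
after  3: r0=0x15 r1=0xbe r2=0xf1 r3=0xdf r4=0xc6 r5=0x42  N=1 Z=0
after  4: r0=0x40 r1=0xbe r2=0xf1 r3=0xdf r4=0xc6 r5=0x42  N=0 Z=0
-- IRQ taken; context saved, return-PC = 5 --
mismatch: r0: reported 0x50 vs actual 0x40

BAD = r0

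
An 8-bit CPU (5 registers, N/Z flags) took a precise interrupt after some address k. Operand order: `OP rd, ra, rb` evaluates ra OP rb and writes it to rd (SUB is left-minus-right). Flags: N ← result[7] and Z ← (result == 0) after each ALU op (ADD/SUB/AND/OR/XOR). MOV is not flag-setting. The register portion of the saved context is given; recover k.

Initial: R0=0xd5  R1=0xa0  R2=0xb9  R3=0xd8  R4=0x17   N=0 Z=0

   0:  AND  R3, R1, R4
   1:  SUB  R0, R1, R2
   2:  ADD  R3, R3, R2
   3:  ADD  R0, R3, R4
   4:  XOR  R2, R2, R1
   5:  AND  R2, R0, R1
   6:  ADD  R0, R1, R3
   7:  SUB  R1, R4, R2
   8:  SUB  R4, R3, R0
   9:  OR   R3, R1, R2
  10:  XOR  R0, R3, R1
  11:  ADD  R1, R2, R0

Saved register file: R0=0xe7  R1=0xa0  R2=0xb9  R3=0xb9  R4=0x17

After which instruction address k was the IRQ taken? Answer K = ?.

after  0: R0=0xd5 R1=0xa0 R2=0xb9 R3=0x00 R4=0x17  N=0 Z=1
after  1: R0=0xe7 R1=0xa0 R2=0xb9 R3=0x00 R4=0x17  N=1 Z=0
after  2: R0=0xe7 R1=0xa0 R2=0xb9 R3=0xb9 R4=0x17  N=1 Z=0
-- IRQ taken; context saved, return-PC = 3 --

K = 2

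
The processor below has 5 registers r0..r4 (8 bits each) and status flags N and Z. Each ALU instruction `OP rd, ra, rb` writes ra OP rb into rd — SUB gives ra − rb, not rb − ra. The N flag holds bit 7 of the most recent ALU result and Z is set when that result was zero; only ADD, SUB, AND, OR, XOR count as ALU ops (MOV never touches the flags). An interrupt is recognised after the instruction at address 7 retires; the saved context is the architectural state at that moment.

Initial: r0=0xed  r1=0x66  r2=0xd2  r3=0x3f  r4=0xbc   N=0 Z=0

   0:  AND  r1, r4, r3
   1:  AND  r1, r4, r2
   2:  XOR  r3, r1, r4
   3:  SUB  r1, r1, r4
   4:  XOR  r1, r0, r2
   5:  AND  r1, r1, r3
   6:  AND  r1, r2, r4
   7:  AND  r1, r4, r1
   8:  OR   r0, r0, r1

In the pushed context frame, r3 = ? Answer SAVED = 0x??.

after  0: r0=0xed r1=0x3c r2=0xd2 r3=0x3f r4=0xbc  N=0 Z=0
after  1: r0=0xed r1=0x90 r2=0xd2 r3=0x3f r4=0xbc  N=1 Z=0
after  2: r0=0xed r1=0x90 r2=0xd2 r3=0x2c r4=0xbc  N=0 Z=0
after  3: r0=0xed r1=0xd4 r2=0xd2 r3=0x2c r4=0xbc  N=1 Z=0
after  4: r0=0xed r1=0x3f r2=0xd2 r3=0x2c r4=0xbc  N=0 Z=0
after  5: r0=0xed r1=0x2c r2=0xd2 r3=0x2c r4=0xbc  N=0 Z=0
after  6: r0=0xed r1=0x90 r2=0xd2 r3=0x2c r4=0xbc  N=1 Z=0
after  7: r0=0xed r1=0x90 r2=0xd2 r3=0x2c r4=0xbc  N=1 Z=0
-- IRQ taken; context saved, return-PC = 8 --

SAVED = 0x2c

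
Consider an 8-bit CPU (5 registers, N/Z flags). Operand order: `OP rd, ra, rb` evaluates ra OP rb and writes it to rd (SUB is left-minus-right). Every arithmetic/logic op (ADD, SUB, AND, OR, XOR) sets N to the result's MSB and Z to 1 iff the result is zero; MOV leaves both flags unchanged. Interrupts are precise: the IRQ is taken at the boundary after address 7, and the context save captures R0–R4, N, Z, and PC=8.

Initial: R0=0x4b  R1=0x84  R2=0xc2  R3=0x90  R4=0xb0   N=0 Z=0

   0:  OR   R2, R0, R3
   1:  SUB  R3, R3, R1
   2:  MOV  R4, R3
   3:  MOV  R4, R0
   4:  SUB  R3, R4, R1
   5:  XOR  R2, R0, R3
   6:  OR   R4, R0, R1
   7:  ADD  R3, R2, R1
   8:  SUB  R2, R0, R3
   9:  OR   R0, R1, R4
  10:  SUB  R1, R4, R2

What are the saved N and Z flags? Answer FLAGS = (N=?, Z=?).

FLAGS = (N=0, Z=0)

after  0: R0=0x4b R1=0x84 R2=0xdb R3=0x90 R4=0xb0  N=1 Z=0
after  1: R0=0x4b R1=0x84 R2=0xdb R3=0x0c R4=0xb0  N=0 Z=0
after  2: R0=0x4b R1=0x84 R2=0xdb R3=0x0c R4=0x0c  N=0 Z=0
after  3: R0=0x4b R1=0x84 R2=0xdb R3=0x0c R4=0x4b  N=0 Z=0
after  4: R0=0x4b R1=0x84 R2=0xdb R3=0xc7 R4=0x4b  N=1 Z=0
after  5: R0=0x4b R1=0x84 R2=0x8c R3=0xc7 R4=0x4b  N=1 Z=0
after  6: R0=0x4b R1=0x84 R2=0x8c R3=0xc7 R4=0xcf  N=1 Z=0
after  7: R0=0x4b R1=0x84 R2=0x8c R3=0x10 R4=0xcf  N=0 Z=0
-- IRQ taken; context saved, return-PC = 8 --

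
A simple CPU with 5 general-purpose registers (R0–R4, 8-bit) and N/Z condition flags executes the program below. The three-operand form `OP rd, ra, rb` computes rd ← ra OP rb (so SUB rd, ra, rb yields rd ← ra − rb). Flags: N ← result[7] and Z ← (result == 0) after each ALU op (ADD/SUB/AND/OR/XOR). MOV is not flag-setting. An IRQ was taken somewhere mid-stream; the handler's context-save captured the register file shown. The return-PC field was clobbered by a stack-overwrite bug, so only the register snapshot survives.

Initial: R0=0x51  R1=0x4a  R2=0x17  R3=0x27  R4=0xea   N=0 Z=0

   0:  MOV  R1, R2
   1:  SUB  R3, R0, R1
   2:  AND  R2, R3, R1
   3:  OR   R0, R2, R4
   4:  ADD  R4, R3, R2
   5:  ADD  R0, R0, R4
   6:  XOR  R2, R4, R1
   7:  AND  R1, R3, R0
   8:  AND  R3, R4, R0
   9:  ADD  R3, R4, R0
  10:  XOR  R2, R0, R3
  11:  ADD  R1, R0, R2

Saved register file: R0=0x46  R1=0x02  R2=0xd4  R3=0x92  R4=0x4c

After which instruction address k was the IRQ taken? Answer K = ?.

K = 10

after  0: R0=0x51 R1=0x17 R2=0x17 R3=0x27 R4=0xea  N=0 Z=0
after  1: R0=0x51 R1=0x17 R2=0x17 R3=0x3a R4=0xea  N=0 Z=0
after  2: R0=0x51 R1=0x17 R2=0x12 R3=0x3a R4=0xea  N=0 Z=0
after  3: R0=0xfa R1=0x17 R2=0x12 R3=0x3a R4=0xea  N=1 Z=0
after  4: R0=0xfa R1=0x17 R2=0x12 R3=0x3a R4=0x4c  N=0 Z=0
after  5: R0=0x46 R1=0x17 R2=0x12 R3=0x3a R4=0x4c  N=0 Z=0
after  6: R0=0x46 R1=0x17 R2=0x5b R3=0x3a R4=0x4c  N=0 Z=0
after  7: R0=0x46 R1=0x02 R2=0x5b R3=0x3a R4=0x4c  N=0 Z=0
after  8: R0=0x46 R1=0x02 R2=0x5b R3=0x44 R4=0x4c  N=0 Z=0
after  9: R0=0x46 R1=0x02 R2=0x5b R3=0x92 R4=0x4c  N=1 Z=0
after 10: R0=0x46 R1=0x02 R2=0xd4 R3=0x92 R4=0x4c  N=1 Z=0
-- IRQ taken; context saved, return-PC = 11 --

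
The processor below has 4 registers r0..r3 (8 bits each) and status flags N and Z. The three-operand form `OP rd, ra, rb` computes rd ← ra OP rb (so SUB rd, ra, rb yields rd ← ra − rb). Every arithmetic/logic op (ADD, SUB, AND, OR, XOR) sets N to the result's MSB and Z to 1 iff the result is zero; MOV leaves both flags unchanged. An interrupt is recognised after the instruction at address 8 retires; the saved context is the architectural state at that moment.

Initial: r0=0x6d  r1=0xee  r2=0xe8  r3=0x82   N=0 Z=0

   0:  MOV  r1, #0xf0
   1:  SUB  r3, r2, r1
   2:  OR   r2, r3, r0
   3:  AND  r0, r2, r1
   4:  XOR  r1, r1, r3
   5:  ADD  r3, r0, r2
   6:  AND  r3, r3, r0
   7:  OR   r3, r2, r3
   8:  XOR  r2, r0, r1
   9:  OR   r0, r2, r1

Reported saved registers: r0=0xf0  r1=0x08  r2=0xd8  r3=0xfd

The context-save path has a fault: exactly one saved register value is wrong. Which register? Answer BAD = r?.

BAD = r2

after  0: r0=0x6d r1=0xf0 r2=0xe8 r3=0x82  N=0 Z=0
after  1: r0=0x6d r1=0xf0 r2=0xe8 r3=0xf8  N=1 Z=0
after  2: r0=0x6d r1=0xf0 r2=0xfd r3=0xf8  N=1 Z=0
after  3: r0=0xf0 r1=0xf0 r2=0xfd r3=0xf8  N=1 Z=0
after  4: r0=0xf0 r1=0x08 r2=0xfd r3=0xf8  N=0 Z=0
after  5: r0=0xf0 r1=0x08 r2=0xfd r3=0xed  N=1 Z=0
after  6: r0=0xf0 r1=0x08 r2=0xfd r3=0xe0  N=1 Z=0
after  7: r0=0xf0 r1=0x08 r2=0xfd r3=0xfd  N=1 Z=0
after  8: r0=0xf0 r1=0x08 r2=0xf8 r3=0xfd  N=1 Z=0
-- IRQ taken; context saved, return-PC = 9 --
mismatch: r2: reported 0xd8 vs actual 0xf8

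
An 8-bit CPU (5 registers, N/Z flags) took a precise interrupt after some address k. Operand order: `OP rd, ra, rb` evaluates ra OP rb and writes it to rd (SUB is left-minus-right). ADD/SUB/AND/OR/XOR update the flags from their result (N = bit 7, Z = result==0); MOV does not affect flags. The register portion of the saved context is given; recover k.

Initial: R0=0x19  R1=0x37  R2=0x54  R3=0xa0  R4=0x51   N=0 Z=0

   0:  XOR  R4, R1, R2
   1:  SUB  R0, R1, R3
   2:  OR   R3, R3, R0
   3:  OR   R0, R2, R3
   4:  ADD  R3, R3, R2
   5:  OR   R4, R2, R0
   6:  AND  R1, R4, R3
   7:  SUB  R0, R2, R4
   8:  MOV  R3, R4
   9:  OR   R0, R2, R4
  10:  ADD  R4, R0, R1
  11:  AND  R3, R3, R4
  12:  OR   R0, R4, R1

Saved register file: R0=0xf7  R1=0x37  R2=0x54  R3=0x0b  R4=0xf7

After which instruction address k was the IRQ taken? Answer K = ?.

K = 5

after  0: R0=0x19 R1=0x37 R2=0x54 R3=0xa0 R4=0x63  N=0 Z=0
after  1: R0=0x97 R1=0x37 R2=0x54 R3=0xa0 R4=0x63  N=1 Z=0
after  2: R0=0x97 R1=0x37 R2=0x54 R3=0xb7 R4=0x63  N=1 Z=0
after  3: R0=0xf7 R1=0x37 R2=0x54 R3=0xb7 R4=0x63  N=1 Z=0
after  4: R0=0xf7 R1=0x37 R2=0x54 R3=0x0b R4=0x63  N=0 Z=0
after  5: R0=0xf7 R1=0x37 R2=0x54 R3=0x0b R4=0xf7  N=1 Z=0
-- IRQ taken; context saved, return-PC = 6 --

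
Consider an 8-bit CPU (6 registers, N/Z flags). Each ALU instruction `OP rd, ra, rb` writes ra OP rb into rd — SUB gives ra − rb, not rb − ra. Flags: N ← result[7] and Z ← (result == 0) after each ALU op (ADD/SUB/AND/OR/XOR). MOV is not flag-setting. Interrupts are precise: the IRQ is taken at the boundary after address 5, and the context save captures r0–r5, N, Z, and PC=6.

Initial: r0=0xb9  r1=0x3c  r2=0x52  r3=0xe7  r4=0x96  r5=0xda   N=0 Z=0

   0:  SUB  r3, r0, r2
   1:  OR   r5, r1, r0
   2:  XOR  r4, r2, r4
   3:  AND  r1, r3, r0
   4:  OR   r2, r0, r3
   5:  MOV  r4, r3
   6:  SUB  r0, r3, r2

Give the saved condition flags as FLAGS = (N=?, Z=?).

after  0: r0=0xb9 r1=0x3c r2=0x52 r3=0x67 r4=0x96 r5=0xda  N=0 Z=0
after  1: r0=0xb9 r1=0x3c r2=0x52 r3=0x67 r4=0x96 r5=0xbd  N=1 Z=0
after  2: r0=0xb9 r1=0x3c r2=0x52 r3=0x67 r4=0xc4 r5=0xbd  N=1 Z=0
after  3: r0=0xb9 r1=0x21 r2=0x52 r3=0x67 r4=0xc4 r5=0xbd  N=0 Z=0
after  4: r0=0xb9 r1=0x21 r2=0xff r3=0x67 r4=0xc4 r5=0xbd  N=1 Z=0
after  5: r0=0xb9 r1=0x21 r2=0xff r3=0x67 r4=0x67 r5=0xbd  N=1 Z=0
-- IRQ taken; context saved, return-PC = 6 --

FLAGS = (N=1, Z=0)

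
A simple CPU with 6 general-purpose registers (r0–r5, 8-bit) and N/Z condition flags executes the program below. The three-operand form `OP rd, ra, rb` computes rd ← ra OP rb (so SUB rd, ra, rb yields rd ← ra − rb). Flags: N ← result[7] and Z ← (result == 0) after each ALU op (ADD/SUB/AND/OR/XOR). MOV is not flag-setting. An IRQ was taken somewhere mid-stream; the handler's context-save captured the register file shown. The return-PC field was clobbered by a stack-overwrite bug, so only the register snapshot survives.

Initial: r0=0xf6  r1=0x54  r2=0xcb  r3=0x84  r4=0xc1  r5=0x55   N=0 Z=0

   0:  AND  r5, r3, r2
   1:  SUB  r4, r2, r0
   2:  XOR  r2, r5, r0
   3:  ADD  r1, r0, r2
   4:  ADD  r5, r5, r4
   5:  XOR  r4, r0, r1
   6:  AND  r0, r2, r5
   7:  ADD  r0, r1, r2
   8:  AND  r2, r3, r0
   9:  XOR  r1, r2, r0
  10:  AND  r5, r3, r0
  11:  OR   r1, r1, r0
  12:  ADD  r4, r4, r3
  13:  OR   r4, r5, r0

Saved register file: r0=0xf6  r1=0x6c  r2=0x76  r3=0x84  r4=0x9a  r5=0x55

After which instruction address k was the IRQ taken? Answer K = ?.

after  0: r0=0xf6 r1=0x54 r2=0xcb r3=0x84 r4=0xc1 r5=0x80  N=1 Z=0
after  1: r0=0xf6 r1=0x54 r2=0xcb r3=0x84 r4=0xd5 r5=0x80  N=1 Z=0
after  2: r0=0xf6 r1=0x54 r2=0x76 r3=0x84 r4=0xd5 r5=0x80  N=0 Z=0
after  3: r0=0xf6 r1=0x6c r2=0x76 r3=0x84 r4=0xd5 r5=0x80  N=0 Z=0
after  4: r0=0xf6 r1=0x6c r2=0x76 r3=0x84 r4=0xd5 r5=0x55  N=0 Z=0
after  5: r0=0xf6 r1=0x6c r2=0x76 r3=0x84 r4=0x9a r5=0x55  N=1 Z=0
-- IRQ taken; context saved, return-PC = 6 --

K = 5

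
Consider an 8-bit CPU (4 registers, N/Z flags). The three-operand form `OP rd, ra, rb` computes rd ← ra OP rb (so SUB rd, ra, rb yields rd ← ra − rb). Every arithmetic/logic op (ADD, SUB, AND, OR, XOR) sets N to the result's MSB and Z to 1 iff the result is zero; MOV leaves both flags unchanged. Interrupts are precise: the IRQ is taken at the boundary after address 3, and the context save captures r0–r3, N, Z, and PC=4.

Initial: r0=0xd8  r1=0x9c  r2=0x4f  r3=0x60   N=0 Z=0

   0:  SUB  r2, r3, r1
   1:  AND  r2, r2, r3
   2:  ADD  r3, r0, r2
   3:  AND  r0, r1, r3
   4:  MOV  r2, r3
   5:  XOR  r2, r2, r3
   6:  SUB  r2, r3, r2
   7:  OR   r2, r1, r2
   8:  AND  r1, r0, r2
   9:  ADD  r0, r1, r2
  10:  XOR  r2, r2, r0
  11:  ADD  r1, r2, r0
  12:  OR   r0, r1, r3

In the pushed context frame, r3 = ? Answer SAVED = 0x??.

SAVED = 0x18

after  0: r0=0xd8 r1=0x9c r2=0xc4 r3=0x60  N=1 Z=0
after  1: r0=0xd8 r1=0x9c r2=0x40 r3=0x60  N=0 Z=0
after  2: r0=0xd8 r1=0x9c r2=0x40 r3=0x18  N=0 Z=0
after  3: r0=0x18 r1=0x9c r2=0x40 r3=0x18  N=0 Z=0
-- IRQ taken; context saved, return-PC = 4 --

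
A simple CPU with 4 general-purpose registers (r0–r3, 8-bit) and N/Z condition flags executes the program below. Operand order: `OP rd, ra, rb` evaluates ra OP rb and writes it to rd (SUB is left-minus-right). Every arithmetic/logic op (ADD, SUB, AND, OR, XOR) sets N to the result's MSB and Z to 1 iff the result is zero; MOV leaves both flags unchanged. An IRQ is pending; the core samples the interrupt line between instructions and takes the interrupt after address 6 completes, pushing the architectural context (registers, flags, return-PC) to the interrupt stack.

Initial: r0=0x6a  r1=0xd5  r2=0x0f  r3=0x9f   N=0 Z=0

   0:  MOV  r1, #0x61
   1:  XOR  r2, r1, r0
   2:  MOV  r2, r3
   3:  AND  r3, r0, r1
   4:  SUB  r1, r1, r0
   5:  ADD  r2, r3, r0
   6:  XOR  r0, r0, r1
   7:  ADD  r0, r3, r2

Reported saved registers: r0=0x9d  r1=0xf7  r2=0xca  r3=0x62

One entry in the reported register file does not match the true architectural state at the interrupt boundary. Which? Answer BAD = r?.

after  0: r0=0x6a r1=0x61 r2=0x0f r3=0x9f  N=0 Z=0
after  1: r0=0x6a r1=0x61 r2=0x0b r3=0x9f  N=0 Z=0
after  2: r0=0x6a r1=0x61 r2=0x9f r3=0x9f  N=0 Z=0
after  3: r0=0x6a r1=0x61 r2=0x9f r3=0x60  N=0 Z=0
after  4: r0=0x6a r1=0xf7 r2=0x9f r3=0x60  N=1 Z=0
after  5: r0=0x6a r1=0xf7 r2=0xca r3=0x60  N=1 Z=0
after  6: r0=0x9d r1=0xf7 r2=0xca r3=0x60  N=1 Z=0
-- IRQ taken; context saved, return-PC = 7 --
mismatch: r3: reported 0x62 vs actual 0x60

BAD = r3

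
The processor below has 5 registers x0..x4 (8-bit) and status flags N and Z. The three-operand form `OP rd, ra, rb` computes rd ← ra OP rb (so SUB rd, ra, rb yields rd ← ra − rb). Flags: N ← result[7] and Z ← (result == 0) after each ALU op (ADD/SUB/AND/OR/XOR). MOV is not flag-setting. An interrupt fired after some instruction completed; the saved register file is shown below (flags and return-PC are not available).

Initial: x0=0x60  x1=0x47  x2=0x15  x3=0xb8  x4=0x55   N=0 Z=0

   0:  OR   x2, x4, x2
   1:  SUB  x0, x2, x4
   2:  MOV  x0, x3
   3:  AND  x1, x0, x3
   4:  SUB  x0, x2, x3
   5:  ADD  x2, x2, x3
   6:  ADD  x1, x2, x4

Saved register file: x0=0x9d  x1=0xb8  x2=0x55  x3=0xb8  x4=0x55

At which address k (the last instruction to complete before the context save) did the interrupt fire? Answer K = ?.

after  0: x0=0x60 x1=0x47 x2=0x55 x3=0xb8 x4=0x55  N=0 Z=0
after  1: x0=0x00 x1=0x47 x2=0x55 x3=0xb8 x4=0x55  N=0 Z=1
after  2: x0=0xb8 x1=0x47 x2=0x55 x3=0xb8 x4=0x55  N=0 Z=1
after  3: x0=0xb8 x1=0xb8 x2=0x55 x3=0xb8 x4=0x55  N=1 Z=0
after  4: x0=0x9d x1=0xb8 x2=0x55 x3=0xb8 x4=0x55  N=1 Z=0
-- IRQ taken; context saved, return-PC = 5 --

K = 4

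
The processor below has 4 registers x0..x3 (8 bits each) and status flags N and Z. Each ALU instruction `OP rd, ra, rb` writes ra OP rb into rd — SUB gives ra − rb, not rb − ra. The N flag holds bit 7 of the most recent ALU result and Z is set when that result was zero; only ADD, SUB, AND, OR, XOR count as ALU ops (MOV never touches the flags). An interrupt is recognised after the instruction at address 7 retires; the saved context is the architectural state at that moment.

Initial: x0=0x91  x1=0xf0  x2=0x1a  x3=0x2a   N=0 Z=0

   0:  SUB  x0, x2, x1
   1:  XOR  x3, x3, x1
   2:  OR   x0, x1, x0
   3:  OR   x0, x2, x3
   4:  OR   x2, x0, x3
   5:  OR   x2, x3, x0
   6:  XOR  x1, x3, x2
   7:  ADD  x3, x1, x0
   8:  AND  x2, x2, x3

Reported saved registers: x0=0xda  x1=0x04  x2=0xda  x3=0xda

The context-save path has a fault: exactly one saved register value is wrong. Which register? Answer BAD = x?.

BAD = x1

after  0: x0=0x2a x1=0xf0 x2=0x1a x3=0x2a  N=0 Z=0
after  1: x0=0x2a x1=0xf0 x2=0x1a x3=0xda  N=1 Z=0
after  2: x0=0xfa x1=0xf0 x2=0x1a x3=0xda  N=1 Z=0
after  3: x0=0xda x1=0xf0 x2=0x1a x3=0xda  N=1 Z=0
after  4: x0=0xda x1=0xf0 x2=0xda x3=0xda  N=1 Z=0
after  5: x0=0xda x1=0xf0 x2=0xda x3=0xda  N=1 Z=0
after  6: x0=0xda x1=0x00 x2=0xda x3=0xda  N=0 Z=1
after  7: x0=0xda x1=0x00 x2=0xda x3=0xda  N=1 Z=0
-- IRQ taken; context saved, return-PC = 8 --
mismatch: x1: reported 0x04 vs actual 0x00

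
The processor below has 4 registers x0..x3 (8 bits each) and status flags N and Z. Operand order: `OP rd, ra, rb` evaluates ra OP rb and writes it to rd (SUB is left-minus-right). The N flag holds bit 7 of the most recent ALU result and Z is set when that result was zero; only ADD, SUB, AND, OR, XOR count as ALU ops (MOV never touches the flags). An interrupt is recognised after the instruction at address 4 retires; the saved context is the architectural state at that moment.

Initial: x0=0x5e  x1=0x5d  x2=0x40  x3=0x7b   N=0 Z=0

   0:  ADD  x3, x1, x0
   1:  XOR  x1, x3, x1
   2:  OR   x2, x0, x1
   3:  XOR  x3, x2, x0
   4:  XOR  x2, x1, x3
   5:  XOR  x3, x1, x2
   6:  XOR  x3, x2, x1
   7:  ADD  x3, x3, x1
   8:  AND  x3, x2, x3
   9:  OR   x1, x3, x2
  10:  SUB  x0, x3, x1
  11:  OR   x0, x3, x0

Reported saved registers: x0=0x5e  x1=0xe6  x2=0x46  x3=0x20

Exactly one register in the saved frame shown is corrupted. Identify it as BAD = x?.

after  0: x0=0x5e x1=0x5d x2=0x40 x3=0xbb  N=1 Z=0
after  1: x0=0x5e x1=0xe6 x2=0x40 x3=0xbb  N=1 Z=0
after  2: x0=0x5e x1=0xe6 x2=0xfe x3=0xbb  N=1 Z=0
after  3: x0=0x5e x1=0xe6 x2=0xfe x3=0xa0  N=1 Z=0
after  4: x0=0x5e x1=0xe6 x2=0x46 x3=0xa0  N=0 Z=0
-- IRQ taken; context saved, return-PC = 5 --
mismatch: x3: reported 0x20 vs actual 0xa0

BAD = x3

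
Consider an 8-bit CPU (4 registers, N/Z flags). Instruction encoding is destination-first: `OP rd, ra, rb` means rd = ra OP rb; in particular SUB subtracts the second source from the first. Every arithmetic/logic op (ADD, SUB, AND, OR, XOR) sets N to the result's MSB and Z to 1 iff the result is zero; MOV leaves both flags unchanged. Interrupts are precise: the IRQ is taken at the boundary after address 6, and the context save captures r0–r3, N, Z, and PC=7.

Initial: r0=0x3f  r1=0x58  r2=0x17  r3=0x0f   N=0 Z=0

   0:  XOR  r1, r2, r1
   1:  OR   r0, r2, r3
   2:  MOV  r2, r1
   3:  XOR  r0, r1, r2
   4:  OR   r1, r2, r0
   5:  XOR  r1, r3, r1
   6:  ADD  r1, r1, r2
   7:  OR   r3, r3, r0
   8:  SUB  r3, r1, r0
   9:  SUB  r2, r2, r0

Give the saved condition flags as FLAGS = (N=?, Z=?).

after  0: r0=0x3f r1=0x4f r2=0x17 r3=0x0f  N=0 Z=0
after  1: r0=0x1f r1=0x4f r2=0x17 r3=0x0f  N=0 Z=0
after  2: r0=0x1f r1=0x4f r2=0x4f r3=0x0f  N=0 Z=0
after  3: r0=0x00 r1=0x4f r2=0x4f r3=0x0f  N=0 Z=1
after  4: r0=0x00 r1=0x4f r2=0x4f r3=0x0f  N=0 Z=0
after  5: r0=0x00 r1=0x40 r2=0x4f r3=0x0f  N=0 Z=0
after  6: r0=0x00 r1=0x8f r2=0x4f r3=0x0f  N=1 Z=0
-- IRQ taken; context saved, return-PC = 7 --

FLAGS = (N=1, Z=0)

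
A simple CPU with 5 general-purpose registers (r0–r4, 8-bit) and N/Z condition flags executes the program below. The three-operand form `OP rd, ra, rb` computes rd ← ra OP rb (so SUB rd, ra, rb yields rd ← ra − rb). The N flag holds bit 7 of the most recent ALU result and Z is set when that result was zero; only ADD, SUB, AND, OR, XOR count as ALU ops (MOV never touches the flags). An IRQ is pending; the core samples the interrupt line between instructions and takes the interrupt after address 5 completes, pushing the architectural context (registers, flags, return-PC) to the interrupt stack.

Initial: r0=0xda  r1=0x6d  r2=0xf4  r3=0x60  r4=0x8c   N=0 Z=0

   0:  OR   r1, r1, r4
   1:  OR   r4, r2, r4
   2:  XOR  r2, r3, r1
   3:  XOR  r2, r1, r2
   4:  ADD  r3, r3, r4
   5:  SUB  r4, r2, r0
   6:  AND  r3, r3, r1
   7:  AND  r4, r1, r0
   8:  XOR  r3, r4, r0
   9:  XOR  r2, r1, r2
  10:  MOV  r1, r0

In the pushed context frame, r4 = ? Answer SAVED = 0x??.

SAVED = 0x86

after  0: r0=0xda r1=0xed r2=0xf4 r3=0x60 r4=0x8c  N=1 Z=0
after  1: r0=0xda r1=0xed r2=0xf4 r3=0x60 r4=0xfc  N=1 Z=0
after  2: r0=0xda r1=0xed r2=0x8d r3=0x60 r4=0xfc  N=1 Z=0
after  3: r0=0xda r1=0xed r2=0x60 r3=0x60 r4=0xfc  N=0 Z=0
after  4: r0=0xda r1=0xed r2=0x60 r3=0x5c r4=0xfc  N=0 Z=0
after  5: r0=0xda r1=0xed r2=0x60 r3=0x5c r4=0x86  N=1 Z=0
-- IRQ taken; context saved, return-PC = 6 --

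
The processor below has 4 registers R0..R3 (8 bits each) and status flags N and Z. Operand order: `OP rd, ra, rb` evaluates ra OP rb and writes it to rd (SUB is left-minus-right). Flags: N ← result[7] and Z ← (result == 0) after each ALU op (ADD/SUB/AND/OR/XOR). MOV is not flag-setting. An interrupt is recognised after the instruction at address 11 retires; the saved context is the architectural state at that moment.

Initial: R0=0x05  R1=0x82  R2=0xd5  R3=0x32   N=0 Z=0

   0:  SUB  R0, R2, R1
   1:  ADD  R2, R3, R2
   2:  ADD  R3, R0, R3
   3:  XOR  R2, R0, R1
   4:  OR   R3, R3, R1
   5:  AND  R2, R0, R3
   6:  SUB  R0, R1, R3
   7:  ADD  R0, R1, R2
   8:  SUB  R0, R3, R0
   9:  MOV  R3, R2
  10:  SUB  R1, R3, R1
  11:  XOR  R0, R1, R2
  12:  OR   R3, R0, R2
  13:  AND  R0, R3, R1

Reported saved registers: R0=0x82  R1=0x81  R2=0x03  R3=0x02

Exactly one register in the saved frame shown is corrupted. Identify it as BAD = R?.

BAD = R3

after  0: R0=0x53 R1=0x82 R2=0xd5 R3=0x32  N=0 Z=0
after  1: R0=0x53 R1=0x82 R2=0x07 R3=0x32  N=0 Z=0
after  2: R0=0x53 R1=0x82 R2=0x07 R3=0x85  N=1 Z=0
after  3: R0=0x53 R1=0x82 R2=0xd1 R3=0x85  N=1 Z=0
after  4: R0=0x53 R1=0x82 R2=0xd1 R3=0x87  N=1 Z=0
after  5: R0=0x53 R1=0x82 R2=0x03 R3=0x87  N=0 Z=0
after  6: R0=0xfb R1=0x82 R2=0x03 R3=0x87  N=1 Z=0
after  7: R0=0x85 R1=0x82 R2=0x03 R3=0x87  N=1 Z=0
after  8: R0=0x02 R1=0x82 R2=0x03 R3=0x87  N=0 Z=0
after  9: R0=0x02 R1=0x82 R2=0x03 R3=0x03  N=0 Z=0
after 10: R0=0x02 R1=0x81 R2=0x03 R3=0x03  N=1 Z=0
after 11: R0=0x82 R1=0x81 R2=0x03 R3=0x03  N=1 Z=0
-- IRQ taken; context saved, return-PC = 12 --
mismatch: R3: reported 0x02 vs actual 0x03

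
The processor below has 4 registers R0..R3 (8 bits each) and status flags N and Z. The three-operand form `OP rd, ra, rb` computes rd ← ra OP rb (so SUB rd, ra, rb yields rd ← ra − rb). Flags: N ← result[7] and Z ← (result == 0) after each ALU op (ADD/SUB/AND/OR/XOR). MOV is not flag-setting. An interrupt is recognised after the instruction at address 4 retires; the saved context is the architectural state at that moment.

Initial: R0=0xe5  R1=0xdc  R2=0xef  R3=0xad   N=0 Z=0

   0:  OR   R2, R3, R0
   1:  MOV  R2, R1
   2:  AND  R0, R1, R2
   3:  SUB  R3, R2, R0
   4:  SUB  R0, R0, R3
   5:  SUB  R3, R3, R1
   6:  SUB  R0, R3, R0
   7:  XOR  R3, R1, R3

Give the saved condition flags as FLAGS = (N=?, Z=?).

after  0: R0=0xe5 R1=0xdc R2=0xed R3=0xad  N=1 Z=0
after  1: R0=0xe5 R1=0xdc R2=0xdc R3=0xad  N=1 Z=0
after  2: R0=0xdc R1=0xdc R2=0xdc R3=0xad  N=1 Z=0
after  3: R0=0xdc R1=0xdc R2=0xdc R3=0x00  N=0 Z=1
after  4: R0=0xdc R1=0xdc R2=0xdc R3=0x00  N=1 Z=0
-- IRQ taken; context saved, return-PC = 5 --

FLAGS = (N=1, Z=0)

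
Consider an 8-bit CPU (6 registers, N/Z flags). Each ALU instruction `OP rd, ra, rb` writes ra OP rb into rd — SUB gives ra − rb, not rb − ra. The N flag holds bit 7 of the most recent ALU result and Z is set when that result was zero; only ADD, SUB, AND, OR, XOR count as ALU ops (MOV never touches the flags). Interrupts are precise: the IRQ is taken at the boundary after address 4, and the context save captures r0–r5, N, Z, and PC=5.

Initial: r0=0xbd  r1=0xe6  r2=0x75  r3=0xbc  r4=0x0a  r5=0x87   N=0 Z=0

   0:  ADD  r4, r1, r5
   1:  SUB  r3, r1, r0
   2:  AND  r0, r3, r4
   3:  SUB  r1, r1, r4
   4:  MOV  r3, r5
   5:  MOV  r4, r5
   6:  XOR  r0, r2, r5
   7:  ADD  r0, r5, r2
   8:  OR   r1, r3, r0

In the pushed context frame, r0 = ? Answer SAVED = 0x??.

after  0: r0=0xbd r1=0xe6 r2=0x75 r3=0xbc r4=0x6d r5=0x87  N=0 Z=0
after  1: r0=0xbd r1=0xe6 r2=0x75 r3=0x29 r4=0x6d r5=0x87  N=0 Z=0
after  2: r0=0x29 r1=0xe6 r2=0x75 r3=0x29 r4=0x6d r5=0x87  N=0 Z=0
after  3: r0=0x29 r1=0x79 r2=0x75 r3=0x29 r4=0x6d r5=0x87  N=0 Z=0
after  4: r0=0x29 r1=0x79 r2=0x75 r3=0x87 r4=0x6d r5=0x87  N=0 Z=0
-- IRQ taken; context saved, return-PC = 5 --

SAVED = 0x29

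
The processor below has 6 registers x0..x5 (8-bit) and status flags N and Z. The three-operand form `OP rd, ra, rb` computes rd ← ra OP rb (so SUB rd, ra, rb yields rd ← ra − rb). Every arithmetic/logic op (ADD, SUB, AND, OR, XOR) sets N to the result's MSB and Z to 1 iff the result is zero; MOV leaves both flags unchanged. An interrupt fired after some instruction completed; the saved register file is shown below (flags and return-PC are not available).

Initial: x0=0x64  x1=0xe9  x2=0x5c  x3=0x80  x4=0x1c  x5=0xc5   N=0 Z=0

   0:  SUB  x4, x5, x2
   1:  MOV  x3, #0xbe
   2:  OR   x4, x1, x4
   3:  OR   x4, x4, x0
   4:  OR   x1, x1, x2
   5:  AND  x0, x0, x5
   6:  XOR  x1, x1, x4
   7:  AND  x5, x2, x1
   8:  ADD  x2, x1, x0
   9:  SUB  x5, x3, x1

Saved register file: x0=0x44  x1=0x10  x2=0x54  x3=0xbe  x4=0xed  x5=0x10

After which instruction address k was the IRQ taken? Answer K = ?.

after  0: x0=0x64 x1=0xe9 x2=0x5c x3=0x80 x4=0x69 x5=0xc5  N=0 Z=0
after  1: x0=0x64 x1=0xe9 x2=0x5c x3=0xbe x4=0x69 x5=0xc5  N=0 Z=0
after  2: x0=0x64 x1=0xe9 x2=0x5c x3=0xbe x4=0xe9 x5=0xc5  N=1 Z=0
after  3: x0=0x64 x1=0xe9 x2=0x5c x3=0xbe x4=0xed x5=0xc5  N=1 Z=0
after  4: x0=0x64 x1=0xfd x2=0x5c x3=0xbe x4=0xed x5=0xc5  N=1 Z=0
after  5: x0=0x44 x1=0xfd x2=0x5c x3=0xbe x4=0xed x5=0xc5  N=0 Z=0
after  6: x0=0x44 x1=0x10 x2=0x5c x3=0xbe x4=0xed x5=0xc5  N=0 Z=0
after  7: x0=0x44 x1=0x10 x2=0x5c x3=0xbe x4=0xed x5=0x10  N=0 Z=0
after  8: x0=0x44 x1=0x10 x2=0x54 x3=0xbe x4=0xed x5=0x10  N=0 Z=0
-- IRQ taken; context saved, return-PC = 9 --

K = 8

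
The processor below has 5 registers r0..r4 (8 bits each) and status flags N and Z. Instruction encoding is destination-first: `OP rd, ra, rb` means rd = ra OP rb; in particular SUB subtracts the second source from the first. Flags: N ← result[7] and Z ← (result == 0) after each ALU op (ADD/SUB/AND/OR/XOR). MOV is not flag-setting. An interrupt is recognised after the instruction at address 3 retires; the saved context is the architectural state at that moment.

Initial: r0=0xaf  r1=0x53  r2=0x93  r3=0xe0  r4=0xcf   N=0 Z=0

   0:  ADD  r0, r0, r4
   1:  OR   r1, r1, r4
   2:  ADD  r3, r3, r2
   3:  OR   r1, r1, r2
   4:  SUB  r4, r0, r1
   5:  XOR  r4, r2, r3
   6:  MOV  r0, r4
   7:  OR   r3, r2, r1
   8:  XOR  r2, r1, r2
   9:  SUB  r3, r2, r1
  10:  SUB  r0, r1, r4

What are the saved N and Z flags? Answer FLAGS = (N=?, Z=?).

FLAGS = (N=1, Z=0)

after  0: r0=0x7e r1=0x53 r2=0x93 r3=0xe0 r4=0xcf  N=0 Z=0
after  1: r0=0x7e r1=0xdf r2=0x93 r3=0xe0 r4=0xcf  N=1 Z=0
after  2: r0=0x7e r1=0xdf r2=0x93 r3=0x73 r4=0xcf  N=0 Z=0
after  3: r0=0x7e r1=0xdf r2=0x93 r3=0x73 r4=0xcf  N=1 Z=0
-- IRQ taken; context saved, return-PC = 4 --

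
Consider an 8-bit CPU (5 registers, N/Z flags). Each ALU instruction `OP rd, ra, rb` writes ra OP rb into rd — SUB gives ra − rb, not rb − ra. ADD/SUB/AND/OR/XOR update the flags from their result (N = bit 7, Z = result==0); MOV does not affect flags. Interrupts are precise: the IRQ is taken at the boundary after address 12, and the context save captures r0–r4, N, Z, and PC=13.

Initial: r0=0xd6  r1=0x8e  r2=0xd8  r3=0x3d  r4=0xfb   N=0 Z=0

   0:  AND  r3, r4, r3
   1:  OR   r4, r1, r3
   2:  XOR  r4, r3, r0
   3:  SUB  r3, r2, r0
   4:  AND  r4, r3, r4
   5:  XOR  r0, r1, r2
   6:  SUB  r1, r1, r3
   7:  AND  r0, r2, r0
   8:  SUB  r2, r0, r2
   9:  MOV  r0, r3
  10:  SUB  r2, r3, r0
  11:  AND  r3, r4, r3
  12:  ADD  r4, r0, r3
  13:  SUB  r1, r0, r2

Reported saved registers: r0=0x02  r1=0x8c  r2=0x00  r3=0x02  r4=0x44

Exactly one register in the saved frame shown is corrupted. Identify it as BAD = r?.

after  0: r0=0xd6 r1=0x8e r2=0xd8 r3=0x39 r4=0xfb  N=0 Z=0
after  1: r0=0xd6 r1=0x8e r2=0xd8 r3=0x39 r4=0xbf  N=1 Z=0
after  2: r0=0xd6 r1=0x8e r2=0xd8 r3=0x39 r4=0xef  N=1 Z=0
after  3: r0=0xd6 r1=0x8e r2=0xd8 r3=0x02 r4=0xef  N=0 Z=0
after  4: r0=0xd6 r1=0x8e r2=0xd8 r3=0x02 r4=0x02  N=0 Z=0
after  5: r0=0x56 r1=0x8e r2=0xd8 r3=0x02 r4=0x02  N=0 Z=0
after  6: r0=0x56 r1=0x8c r2=0xd8 r3=0x02 r4=0x02  N=1 Z=0
after  7: r0=0x50 r1=0x8c r2=0xd8 r3=0x02 r4=0x02  N=0 Z=0
after  8: r0=0x50 r1=0x8c r2=0x78 r3=0x02 r4=0x02  N=0 Z=0
after  9: r0=0x02 r1=0x8c r2=0x78 r3=0x02 r4=0x02  N=0 Z=0
after 10: r0=0x02 r1=0x8c r2=0x00 r3=0x02 r4=0x02  N=0 Z=1
after 11: r0=0x02 r1=0x8c r2=0x00 r3=0x02 r4=0x02  N=0 Z=0
after 12: r0=0x02 r1=0x8c r2=0x00 r3=0x02 r4=0x04  N=0 Z=0
-- IRQ taken; context saved, return-PC = 13 --
mismatch: r4: reported 0x44 vs actual 0x04

BAD = r4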